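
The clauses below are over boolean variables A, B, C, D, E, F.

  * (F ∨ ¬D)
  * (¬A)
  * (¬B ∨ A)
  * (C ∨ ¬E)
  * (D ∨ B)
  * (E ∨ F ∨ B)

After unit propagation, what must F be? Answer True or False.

(¬A) is a unit clause: A = False.
In (¬B ∨ A), A is now false; ¬B must hold, so B = False.
(D ∨ B): since B = False, the clause reduces to (D). D = True.
(¬D ∨ F): since D = True, the clause reduces to (F). F = True.

True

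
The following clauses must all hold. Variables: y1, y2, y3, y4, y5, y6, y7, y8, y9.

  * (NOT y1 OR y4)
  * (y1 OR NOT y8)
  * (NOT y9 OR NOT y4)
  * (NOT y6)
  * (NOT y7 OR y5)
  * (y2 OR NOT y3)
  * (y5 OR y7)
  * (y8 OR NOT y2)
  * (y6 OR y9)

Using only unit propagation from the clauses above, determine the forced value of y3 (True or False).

False

(NOT y6) is a unit clause: y6 = False.
(y9 OR y6) with y6 = False leaves only y9, so y9 = True.
(NOT y9 OR NOT y4) with y9 = True leaves only NOT y4, so y4 = False.
(y4 OR NOT y1): since y4 = False, the clause reduces to (NOT y1). y1 = False.
(NOT y8 OR y1): since y1 = False, the clause reduces to (NOT y8). y8 = False.
(NOT y2 OR y8): since y8 = False, the clause reduces to (NOT y2). y2 = False.
From (NOT y3 OR y2) and y2 = False: y3 = False.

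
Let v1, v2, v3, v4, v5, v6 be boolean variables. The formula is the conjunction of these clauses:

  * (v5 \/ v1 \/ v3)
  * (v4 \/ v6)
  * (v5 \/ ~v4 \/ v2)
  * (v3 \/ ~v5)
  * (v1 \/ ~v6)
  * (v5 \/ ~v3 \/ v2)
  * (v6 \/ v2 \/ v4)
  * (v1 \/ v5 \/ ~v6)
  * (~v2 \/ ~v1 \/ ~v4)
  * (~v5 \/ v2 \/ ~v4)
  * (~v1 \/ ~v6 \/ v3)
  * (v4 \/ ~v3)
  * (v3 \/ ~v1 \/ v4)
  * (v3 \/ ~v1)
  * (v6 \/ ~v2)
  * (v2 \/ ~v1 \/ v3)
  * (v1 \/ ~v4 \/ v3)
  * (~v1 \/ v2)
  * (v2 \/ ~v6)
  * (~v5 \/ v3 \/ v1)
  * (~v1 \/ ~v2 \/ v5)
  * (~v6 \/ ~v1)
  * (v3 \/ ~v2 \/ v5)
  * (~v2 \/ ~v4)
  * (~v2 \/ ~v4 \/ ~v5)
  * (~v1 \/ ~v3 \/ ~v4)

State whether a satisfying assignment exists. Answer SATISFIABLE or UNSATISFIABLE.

v1 = True:
  propagation gives v3=True, v4=True; an empty clause results — contradiction.
v1 = False:
  propagation gives v6=False, v4=True, v2=False, v5=True; an empty clause results — contradiction.
Every branch closes, so no satisfying assignment exists.

UNSATISFIABLE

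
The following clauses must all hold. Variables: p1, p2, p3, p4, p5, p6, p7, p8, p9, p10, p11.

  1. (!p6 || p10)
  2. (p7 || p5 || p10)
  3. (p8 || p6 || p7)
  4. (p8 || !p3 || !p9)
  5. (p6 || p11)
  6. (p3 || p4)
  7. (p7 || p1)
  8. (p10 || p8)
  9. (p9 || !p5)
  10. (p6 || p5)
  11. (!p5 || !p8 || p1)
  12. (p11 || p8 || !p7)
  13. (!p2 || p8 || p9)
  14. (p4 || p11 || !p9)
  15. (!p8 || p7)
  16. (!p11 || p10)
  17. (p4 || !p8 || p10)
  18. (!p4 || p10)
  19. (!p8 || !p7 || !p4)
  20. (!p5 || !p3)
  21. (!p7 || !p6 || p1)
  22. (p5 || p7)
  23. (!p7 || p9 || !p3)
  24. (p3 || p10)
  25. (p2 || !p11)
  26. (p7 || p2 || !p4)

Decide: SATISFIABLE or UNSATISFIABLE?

p1 occurs only positively in the remaining clauses — set p1 = True.
p10 occurs only positively in the remaining clauses — set p10 = True.
Try p2 = True.
Branch on p3: take p3 = True.
  then p5 is forced to False.
  then p6 is forced to True.
  then p7 is forced to True.
  then p9 is forced to True.
  then p8 is forced to True.
  then p4 is forced to False.
  then p11 is forced to True.
So p1=1, p2=1, p3=1, p4=0, p5=0, p6=1, p7=1, p8=1, p9=1, p10=1, p11=1 is a satisfying assignment.

SATISFIABLE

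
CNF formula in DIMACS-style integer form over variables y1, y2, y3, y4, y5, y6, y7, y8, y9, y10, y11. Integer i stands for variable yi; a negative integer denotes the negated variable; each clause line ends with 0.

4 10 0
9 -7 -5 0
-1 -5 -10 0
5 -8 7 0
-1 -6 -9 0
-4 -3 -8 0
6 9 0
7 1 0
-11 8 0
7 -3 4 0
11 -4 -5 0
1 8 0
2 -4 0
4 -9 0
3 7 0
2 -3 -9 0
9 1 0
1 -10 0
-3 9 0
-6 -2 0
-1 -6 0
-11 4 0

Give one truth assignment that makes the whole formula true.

y1=F, y2=T, y3=F, y4=T, y5=F, y6=F, y7=T, y8=T, y9=T, y10=F, y11=F

Check each clause:
  1. (y4 | y10) — y4 is true.
  2. (~y5 | ~y7 | y9) — ~y5 is true.
  3. (~y1 | ~y10 | ~y5) — ~y5 is true.
  4. (y5 | ~y8 | y7) — y7 is true.
  5. (~y1 | ~y9 | ~y6) — ~y6 is true.
  6. (~y8 | ~y4 | ~y3) — ~y3 is true.
  7. (y6 | y9) — y9 is true.
  8. (y1 | y7) — y7 is true.
  9. (~y11 | y8) — y8 is true.
  10. (y7 | ~y3 | y4) — y4 is true.
  11. (~y5 | ~y4 | y11) — ~y5 is true.
  12. (y1 | y8) — y8 is true.
  13. (y2 | ~y4) — y2 is true.
  14. (~y9 | y4) — y4 is true.
  15. (y7 | y3) — y7 is true.
  16. (y2 | ~y9 | ~y3) — y2 is true.
  17. (y9 | y1) — y9 is true.
  18. (~y10 | y1) — ~y10 is true.
  19. (y9 | ~y3) — y9 is true.
  20. (~y6 | ~y2) — ~y6 is true.
  21. (~y1 | ~y6) — ~y6 is true.
  22. (y4 | ~y11) — y4 is true.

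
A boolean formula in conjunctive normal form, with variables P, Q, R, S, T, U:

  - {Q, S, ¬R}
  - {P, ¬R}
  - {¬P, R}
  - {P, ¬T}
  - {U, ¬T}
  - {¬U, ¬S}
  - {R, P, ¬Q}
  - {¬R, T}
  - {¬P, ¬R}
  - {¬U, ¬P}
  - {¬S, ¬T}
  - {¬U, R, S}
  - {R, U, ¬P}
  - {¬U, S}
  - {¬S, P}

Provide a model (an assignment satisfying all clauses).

Try P = False.
  then R is forced to False.
  then T is forced to False.
  then Q is forced to False.
  then S is forced to False.
  then U is forced to False.

P=False, Q=False, R=False, S=False, T=False, U=False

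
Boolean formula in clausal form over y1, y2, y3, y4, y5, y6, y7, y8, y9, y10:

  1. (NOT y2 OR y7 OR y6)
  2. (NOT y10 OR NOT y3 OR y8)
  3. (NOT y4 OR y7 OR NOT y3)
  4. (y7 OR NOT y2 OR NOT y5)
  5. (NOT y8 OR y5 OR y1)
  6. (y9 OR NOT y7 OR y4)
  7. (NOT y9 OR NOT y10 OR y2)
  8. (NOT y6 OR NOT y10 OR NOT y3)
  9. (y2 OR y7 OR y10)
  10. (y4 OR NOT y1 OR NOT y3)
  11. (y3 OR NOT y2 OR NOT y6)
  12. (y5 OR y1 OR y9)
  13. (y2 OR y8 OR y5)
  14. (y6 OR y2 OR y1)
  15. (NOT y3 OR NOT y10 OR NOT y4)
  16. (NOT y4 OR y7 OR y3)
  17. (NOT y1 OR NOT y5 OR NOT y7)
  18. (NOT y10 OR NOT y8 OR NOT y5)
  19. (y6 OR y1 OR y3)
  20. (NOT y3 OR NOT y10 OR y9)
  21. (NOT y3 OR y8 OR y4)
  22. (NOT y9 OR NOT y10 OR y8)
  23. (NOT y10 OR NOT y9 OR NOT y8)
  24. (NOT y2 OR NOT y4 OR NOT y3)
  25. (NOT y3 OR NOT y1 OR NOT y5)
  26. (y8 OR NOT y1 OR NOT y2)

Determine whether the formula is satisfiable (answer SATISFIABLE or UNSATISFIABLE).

SATISFIABLE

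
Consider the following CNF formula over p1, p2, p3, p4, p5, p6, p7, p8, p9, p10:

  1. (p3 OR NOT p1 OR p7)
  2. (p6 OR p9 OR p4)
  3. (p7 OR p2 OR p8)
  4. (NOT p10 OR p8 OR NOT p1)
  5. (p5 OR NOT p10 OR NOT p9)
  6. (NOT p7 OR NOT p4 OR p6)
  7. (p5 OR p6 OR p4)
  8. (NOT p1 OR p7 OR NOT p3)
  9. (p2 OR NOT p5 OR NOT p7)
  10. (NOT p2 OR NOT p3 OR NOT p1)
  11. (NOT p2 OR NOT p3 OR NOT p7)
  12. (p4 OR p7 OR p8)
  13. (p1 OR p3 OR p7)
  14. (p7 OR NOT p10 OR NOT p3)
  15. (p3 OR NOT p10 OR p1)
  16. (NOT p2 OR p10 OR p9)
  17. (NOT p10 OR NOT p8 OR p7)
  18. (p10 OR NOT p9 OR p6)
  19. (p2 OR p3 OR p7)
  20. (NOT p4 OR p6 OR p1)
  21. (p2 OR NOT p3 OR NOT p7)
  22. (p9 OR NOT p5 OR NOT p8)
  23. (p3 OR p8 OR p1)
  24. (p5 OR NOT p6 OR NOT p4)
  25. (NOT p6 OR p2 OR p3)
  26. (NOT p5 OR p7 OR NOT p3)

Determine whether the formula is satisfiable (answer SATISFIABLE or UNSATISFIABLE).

SATISFIABLE

Set p1 = False and propagate.
Set p2 = True and propagate.
Set p3 = False and propagate.
  then p7 is forced to True.
  then p10 is forced to False.
  then p9 is forced to True.
  then p6 is forced to True.
  then p8 is forced to True.
For the remaining variables, p4 = False, p5 = True works.
So p1=0, p2=1, p3=0, p4=0, p5=1, p6=1, p7=1, p8=1, p9=1, p10=0 is a satisfying assignment.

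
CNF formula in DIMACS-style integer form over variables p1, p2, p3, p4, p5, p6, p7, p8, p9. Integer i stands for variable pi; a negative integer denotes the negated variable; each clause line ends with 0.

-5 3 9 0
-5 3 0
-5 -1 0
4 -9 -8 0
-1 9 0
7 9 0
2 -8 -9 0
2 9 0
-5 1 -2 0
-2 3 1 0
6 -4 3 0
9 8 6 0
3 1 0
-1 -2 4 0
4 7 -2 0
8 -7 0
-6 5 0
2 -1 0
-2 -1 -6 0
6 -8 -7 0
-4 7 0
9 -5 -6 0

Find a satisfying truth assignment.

p3 occurs only positively in the remaining clauses — set p3 = True.
Set p1 = False and propagate.
The remaining clauses are satisfied by p2 = False, p4 = False, p5 = False, p6 = False, p7 = False, p8 = False, p9 = True.

p1=F, p2=F, p3=T, p4=F, p5=F, p6=F, p7=F, p8=F, p9=T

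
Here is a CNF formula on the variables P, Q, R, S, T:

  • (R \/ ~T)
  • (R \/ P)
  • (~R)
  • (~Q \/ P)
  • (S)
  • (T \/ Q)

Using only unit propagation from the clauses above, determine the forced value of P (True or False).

(~R) stands alone — R = False.
(~T \/ R) with R = False leaves only ~T, so T = False.
(R \/ P) with R = False leaves only P, so P = True.

True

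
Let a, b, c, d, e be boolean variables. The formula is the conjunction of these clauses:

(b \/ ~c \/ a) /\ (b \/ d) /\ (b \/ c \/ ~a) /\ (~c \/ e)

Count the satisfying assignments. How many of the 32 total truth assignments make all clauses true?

15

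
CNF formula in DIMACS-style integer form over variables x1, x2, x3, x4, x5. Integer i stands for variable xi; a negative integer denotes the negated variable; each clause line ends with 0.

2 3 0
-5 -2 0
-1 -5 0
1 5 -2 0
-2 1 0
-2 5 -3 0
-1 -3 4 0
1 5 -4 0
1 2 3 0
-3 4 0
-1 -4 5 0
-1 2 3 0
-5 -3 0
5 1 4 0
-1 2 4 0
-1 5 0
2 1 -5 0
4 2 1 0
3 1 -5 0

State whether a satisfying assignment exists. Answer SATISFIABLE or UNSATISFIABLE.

UNSATISFIABLE

x1 = True:
  propagation gives x5=False; an empty clause results — contradiction.
x1 = False:
  propagation gives x2=False, x3=True, x4=True, x5=True; an empty clause results — contradiction.
Every branch closes, so no satisfying assignment exists.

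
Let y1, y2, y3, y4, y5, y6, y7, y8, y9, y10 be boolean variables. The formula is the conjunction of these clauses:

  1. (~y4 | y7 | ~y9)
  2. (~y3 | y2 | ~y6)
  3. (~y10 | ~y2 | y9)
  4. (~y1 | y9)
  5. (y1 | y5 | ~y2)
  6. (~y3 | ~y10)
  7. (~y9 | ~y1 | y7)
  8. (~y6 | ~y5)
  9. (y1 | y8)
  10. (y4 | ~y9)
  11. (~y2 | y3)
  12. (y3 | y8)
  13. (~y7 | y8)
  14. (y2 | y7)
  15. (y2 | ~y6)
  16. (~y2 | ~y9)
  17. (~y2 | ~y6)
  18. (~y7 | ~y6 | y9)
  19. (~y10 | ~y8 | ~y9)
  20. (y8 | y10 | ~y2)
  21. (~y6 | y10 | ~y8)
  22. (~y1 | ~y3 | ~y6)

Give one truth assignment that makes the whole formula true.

y6 occurs only negated in the remaining clauses — set y6 = False.
Set y1 = True and propagate.
  then y9 is forced to True.
  then y7 is forced to True.
  then y4 is forced to True.
  then y8 is forced to True.
  then y2 is forced to False.
  then y10 is forced to False.
y3, y5 are now unconstrained; take y3 = True, y5 = True.

y1=T, y2=F, y3=T, y4=T, y5=T, y6=F, y7=T, y8=T, y9=T, y10=F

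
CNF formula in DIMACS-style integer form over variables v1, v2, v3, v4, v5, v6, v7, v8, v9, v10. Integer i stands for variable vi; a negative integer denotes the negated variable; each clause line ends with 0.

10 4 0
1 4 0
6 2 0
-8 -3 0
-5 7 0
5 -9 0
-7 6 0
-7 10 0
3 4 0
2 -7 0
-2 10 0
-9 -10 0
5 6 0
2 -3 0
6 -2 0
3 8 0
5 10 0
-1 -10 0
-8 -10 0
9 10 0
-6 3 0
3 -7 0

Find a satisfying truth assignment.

v1 = False  v2 = True  v3 = True  v4 = True  v5 = False  v6 = True  v7 = True  v8 = False  v9 = False  v10 = True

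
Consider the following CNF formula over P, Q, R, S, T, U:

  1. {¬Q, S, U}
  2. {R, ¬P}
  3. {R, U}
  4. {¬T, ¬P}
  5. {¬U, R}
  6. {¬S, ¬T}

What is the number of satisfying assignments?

Case analysis on R and U:
  R=T, U=T: Q free; 5 ways for (P,S,T) × 2^1 = 10.
  R=T, U=F: 7 of the 16 assignments to (P,Q,S,T) work.
  R=F, U=T: a clause becomes empty — 0.
  R=F, U=F: a clause becomes empty — 0.
Total: 10 + 7 + 0 + 0 = 17.

17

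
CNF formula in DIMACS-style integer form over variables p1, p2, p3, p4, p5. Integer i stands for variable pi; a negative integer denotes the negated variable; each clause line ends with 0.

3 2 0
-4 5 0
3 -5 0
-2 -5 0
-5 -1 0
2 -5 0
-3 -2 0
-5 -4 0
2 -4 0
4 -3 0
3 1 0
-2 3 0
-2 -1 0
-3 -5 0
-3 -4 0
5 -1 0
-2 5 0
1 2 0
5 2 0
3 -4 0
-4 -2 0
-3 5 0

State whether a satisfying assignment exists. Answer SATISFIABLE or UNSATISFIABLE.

p2 = True:
  propagation gives p5=False; an empty clause results — contradiction.
p2 = False:
  propagation gives p3=True, p5=False; an empty clause results — contradiction.
Every branch closes, so no satisfying assignment exists.

UNSATISFIABLE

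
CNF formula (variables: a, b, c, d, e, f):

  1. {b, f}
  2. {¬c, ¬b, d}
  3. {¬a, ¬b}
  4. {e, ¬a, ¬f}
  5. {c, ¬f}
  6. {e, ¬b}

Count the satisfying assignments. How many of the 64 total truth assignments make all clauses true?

10

Case analysis on b and f:
  b=1, f=1: remaining (a,c,d,e) ∈ {(0,1,1,1)} — 1.
  b=1, f=0: remaining (a,c,d,e) ∈ {(0,0,0,1); (0,0,1,1); (0,1,1,1)} — 3.
  b=0, f=1: d free; 3 ways for (a,c,e) × 2^1 = 6.
  b=0, f=0: a clause becomes empty — 0.
Total: 1 + 3 + 6 + 0 = 10.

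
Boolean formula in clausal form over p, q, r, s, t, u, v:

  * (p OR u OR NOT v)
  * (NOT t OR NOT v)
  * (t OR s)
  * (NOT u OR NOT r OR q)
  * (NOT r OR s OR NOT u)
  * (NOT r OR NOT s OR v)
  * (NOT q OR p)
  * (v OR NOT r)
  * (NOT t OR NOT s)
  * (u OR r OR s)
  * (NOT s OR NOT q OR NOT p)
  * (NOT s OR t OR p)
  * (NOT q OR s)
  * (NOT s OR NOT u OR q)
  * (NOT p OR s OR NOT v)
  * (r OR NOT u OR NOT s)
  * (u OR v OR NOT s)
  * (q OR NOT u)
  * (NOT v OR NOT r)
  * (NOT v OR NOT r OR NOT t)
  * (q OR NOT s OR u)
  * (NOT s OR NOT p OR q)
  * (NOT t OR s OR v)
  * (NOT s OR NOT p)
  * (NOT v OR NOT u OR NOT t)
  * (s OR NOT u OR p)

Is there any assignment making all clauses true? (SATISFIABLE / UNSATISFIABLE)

s = True:
  propagation gives t=False, p=True; an empty clause results — contradiction.
s = False:
  propagation gives t=True, v=False; an empty clause results — contradiction.
Every branch closes, so no satisfying assignment exists.

UNSATISFIABLE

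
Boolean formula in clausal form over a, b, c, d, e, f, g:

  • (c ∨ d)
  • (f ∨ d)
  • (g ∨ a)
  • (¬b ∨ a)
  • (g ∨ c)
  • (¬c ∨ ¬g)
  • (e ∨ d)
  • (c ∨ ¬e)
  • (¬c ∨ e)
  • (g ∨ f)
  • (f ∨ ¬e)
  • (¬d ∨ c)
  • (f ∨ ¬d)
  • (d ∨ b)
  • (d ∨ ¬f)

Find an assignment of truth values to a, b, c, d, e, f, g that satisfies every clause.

a=True, b=True, c=True, d=True, e=True, f=True, g=False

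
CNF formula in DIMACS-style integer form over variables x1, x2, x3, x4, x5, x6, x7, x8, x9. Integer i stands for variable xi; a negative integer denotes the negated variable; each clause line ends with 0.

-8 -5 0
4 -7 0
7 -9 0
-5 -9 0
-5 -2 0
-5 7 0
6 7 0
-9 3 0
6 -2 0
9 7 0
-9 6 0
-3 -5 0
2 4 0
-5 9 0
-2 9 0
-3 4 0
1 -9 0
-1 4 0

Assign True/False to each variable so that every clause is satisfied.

x1=1, x2=0, x3=0, x4=1, x5=0, x6=0, x7=1, x8=1, x9=0

x4 occurs only positively in the remaining clauses — set x4 = True.
x5 occurs only negated in the remaining clauses — set x5 = False.
Set x1 = True and propagate.
Try x2 = False.
Branch on x3: take x3 = False.
  then x9 is forced to False.
  then x7 is forced to True.
x6, x8 are now unconstrained; take x6 = False, x8 = True.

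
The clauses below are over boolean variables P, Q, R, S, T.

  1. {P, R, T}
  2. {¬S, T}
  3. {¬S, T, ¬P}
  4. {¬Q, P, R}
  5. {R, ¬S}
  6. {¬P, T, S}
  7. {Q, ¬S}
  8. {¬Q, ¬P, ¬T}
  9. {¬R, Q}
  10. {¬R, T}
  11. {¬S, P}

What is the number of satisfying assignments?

3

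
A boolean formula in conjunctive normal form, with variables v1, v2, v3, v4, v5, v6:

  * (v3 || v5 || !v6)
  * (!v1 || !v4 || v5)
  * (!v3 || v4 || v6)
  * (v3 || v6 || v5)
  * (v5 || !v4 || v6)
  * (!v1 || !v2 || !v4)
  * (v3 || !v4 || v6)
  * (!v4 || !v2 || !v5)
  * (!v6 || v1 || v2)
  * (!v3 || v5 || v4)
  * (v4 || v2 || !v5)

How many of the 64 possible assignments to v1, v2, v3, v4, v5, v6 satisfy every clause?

11

Case analysis on v4 and v5:
  v4=T, v5=T: remaining (v1,v2,v3,v6) ∈ {(F,F,T,F); (T,F,F,T); (T,F,T,F); (T,F,T,T)} — 4.
  v4=T, v5=F: remaining (v1,v2,v3,v6) ∈ {(F,T,T,T)} — 1.
  v4=F, v5=T: v1 free; 3 ways for (v2,v3,v6) × 2^1 = 6.
  v4=F, v5=F: a clause becomes empty — 0.
Total: 4 + 1 + 6 + 0 = 11.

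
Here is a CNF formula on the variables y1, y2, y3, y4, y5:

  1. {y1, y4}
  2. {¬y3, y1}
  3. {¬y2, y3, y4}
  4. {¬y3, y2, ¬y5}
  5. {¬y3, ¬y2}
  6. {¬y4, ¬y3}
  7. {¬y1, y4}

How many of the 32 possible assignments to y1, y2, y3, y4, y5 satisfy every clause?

Case analysis on y3 and y4:
  y3=1, y4=1: a clause becomes empty — 0.
  y3=1, y4=0: a clause becomes empty — 0.
  y3=0, y4=1: y1, y2, y5 free → 2^3 = 8.
  y3=0, y4=0: a clause becomes empty — 0.
Total: 0 + 0 + 8 + 0 = 8.

8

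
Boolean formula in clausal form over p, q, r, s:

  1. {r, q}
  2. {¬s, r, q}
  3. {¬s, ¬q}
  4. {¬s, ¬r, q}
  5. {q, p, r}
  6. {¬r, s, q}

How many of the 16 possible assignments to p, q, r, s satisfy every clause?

Satisfying assignments:
  p=0 q=1 r=0 s=0
  p=0 q=1 r=1 s=0
  p=1 q=1 r=0 s=0
  p=1 q=1 r=1 s=0
Count: 4.

4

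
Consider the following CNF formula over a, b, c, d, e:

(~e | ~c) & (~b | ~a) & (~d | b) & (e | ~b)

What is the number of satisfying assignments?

Split on b, then e.
  b=T, e=T: remaining (a,c,d) ∈ {(F,F,F); (F,F,T)} — 2.
  b=T, e=F: a clause becomes empty — 0.
  b=F, e=T: remaining (a,c,d) ∈ {(F,F,F); (T,F,F)} — 2.
  b=F, e=F: remaining (a,c,d) ∈ {(F,F,F); (F,T,F); (T,F,F); (T,T,F)} — 4.
Total: 2 + 0 + 2 + 4 = 8.

8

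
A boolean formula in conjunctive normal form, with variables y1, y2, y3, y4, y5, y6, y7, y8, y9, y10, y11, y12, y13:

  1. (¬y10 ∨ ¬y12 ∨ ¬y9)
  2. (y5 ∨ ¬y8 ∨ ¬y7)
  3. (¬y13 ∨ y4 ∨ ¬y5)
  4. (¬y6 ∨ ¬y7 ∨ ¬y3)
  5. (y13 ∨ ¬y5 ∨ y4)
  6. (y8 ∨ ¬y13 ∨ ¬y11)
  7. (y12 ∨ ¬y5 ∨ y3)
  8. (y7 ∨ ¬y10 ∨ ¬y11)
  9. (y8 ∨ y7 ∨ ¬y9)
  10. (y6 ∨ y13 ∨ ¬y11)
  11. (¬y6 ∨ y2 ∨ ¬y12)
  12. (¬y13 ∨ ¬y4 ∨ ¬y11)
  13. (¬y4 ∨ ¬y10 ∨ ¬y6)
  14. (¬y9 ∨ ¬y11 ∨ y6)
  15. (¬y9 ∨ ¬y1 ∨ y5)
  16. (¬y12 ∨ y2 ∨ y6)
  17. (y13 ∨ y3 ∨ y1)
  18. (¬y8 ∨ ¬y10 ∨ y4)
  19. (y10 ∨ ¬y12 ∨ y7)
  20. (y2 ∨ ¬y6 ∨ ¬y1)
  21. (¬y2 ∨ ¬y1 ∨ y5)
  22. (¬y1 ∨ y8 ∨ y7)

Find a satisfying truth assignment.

y1 = F, y2 = T, y3 = T, y4 = T, y5 = F, y6 = F, y7 = F, y8 = F, y9 = F, y10 = F, y11 = F, y12 = F, y13 = F

y9 occurs only negated in the remaining clauses — set y9 = False.
Pure literal: y11 appears only negated; assign y11 = False.
Try y1 = False.
For the remaining variables, y2 = True, y3 = True, y4 = True, y5 = False, y6 = False, y7 = False, y8 = False, y10 = False, y12 = False, y13 = False works.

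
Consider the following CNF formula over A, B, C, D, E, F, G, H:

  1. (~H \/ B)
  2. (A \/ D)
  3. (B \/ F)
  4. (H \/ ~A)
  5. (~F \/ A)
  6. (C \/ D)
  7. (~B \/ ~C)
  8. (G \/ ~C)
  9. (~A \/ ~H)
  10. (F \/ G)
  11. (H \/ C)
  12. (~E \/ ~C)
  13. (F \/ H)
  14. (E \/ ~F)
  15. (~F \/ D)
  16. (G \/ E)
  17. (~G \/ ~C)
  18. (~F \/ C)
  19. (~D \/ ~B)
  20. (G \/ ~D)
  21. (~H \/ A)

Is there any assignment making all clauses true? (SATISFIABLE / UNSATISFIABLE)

C = True:
  propagation gives B=False, H=False, F=True, A=False; an empty clause results — contradiction.
C = False:
  propagation gives D=True, H=True, B=True; an empty clause results — contradiction.
Every branch closes, so no satisfying assignment exists.

UNSATISFIABLE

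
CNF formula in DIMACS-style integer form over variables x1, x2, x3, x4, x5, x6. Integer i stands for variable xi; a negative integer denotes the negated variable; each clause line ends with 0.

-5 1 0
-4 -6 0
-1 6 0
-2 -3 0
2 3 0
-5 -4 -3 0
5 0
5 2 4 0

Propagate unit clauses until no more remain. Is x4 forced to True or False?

(x5) is a unit clause: x5 = True.
(x1 OR NOT x5) with x5 = True leaves only x1, so x1 = True.
(x6 OR NOT x1) with x1 = True leaves only x6, so x6 = True.
In (NOT x4 OR NOT x6), NOT x6 is now false; NOT x4 must hold, so x4 = False.

False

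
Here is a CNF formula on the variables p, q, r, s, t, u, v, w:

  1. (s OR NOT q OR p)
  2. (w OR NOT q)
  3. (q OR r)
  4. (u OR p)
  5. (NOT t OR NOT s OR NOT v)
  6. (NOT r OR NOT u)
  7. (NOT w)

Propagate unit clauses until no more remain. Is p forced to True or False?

True

(NOT w) is a unit clause: w = False.
In (NOT q OR w), w is now false; NOT q must hold, so q = False.
(q OR r): since q = False, the clause reduces to (r). r = True.
In (NOT r OR NOT u), NOT r is now false; NOT u must hold, so u = False.
(p OR u) with u = False leaves only p, so p = True.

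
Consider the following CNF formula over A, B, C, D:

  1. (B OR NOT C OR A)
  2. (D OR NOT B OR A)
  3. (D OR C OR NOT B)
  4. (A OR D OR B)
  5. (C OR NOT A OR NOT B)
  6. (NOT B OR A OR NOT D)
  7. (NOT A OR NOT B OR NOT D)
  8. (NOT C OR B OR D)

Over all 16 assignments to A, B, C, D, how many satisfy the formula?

5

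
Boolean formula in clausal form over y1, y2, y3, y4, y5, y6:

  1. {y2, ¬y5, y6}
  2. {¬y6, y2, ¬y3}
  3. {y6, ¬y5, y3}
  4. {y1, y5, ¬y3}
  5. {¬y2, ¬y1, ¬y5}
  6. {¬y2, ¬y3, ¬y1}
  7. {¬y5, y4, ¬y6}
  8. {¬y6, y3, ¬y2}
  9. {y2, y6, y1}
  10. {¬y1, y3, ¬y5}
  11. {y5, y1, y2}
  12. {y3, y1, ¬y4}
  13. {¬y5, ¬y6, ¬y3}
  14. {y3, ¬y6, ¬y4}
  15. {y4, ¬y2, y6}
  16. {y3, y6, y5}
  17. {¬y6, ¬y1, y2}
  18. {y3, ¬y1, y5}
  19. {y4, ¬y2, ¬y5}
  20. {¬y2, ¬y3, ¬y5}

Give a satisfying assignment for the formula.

y1=True, y2=False, y3=True, y4=True, y5=False, y6=False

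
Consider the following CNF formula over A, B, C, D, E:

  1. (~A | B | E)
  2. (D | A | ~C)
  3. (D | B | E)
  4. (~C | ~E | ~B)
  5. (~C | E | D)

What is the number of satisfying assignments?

Split on E, then B.
  E=1, B=1: remaining (A,C,D) ∈ {(0,0,0); (0,0,1); (1,0,0); (1,0,1)} — 4.
  E=1, B=0: 7 of the 8 assignments to (A,C,D) work.
  E=0, B=1: A free; 3 ways for (C,D) × 2^1 = 6.
  E=0, B=0: remaining (A,C,D) ∈ {(0,0,1); (0,1,1)} — 2.
Total: 4 + 7 + 6 + 2 = 19.

19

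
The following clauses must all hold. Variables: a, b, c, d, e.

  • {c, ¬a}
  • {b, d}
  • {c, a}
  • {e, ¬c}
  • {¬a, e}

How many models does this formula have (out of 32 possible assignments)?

6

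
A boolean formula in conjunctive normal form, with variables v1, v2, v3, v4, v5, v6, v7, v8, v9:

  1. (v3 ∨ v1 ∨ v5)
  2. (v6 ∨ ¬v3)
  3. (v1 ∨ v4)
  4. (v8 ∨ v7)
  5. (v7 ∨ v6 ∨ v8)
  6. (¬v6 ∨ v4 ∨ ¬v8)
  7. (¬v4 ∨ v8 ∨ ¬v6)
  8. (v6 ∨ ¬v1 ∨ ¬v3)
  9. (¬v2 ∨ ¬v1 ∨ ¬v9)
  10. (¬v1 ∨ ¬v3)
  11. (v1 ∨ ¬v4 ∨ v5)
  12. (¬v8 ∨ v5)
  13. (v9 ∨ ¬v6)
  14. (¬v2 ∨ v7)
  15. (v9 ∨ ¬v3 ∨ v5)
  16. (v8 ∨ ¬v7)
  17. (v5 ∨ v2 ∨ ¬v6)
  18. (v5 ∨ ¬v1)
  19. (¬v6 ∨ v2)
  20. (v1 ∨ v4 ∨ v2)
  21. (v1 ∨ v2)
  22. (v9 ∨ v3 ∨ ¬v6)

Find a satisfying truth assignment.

Pure literal: v5 appears only positively; assign v5 = True.
Try v1 = True.
  then v3 is forced to False.
Set v2 = False and propagate.
  then v6 is forced to False.
For the remaining variables, v4 = False, v7 = True, v8 = True, v9 = True works.

v1=T, v2=F, v3=F, v4=F, v5=T, v6=F, v7=T, v8=T, v9=T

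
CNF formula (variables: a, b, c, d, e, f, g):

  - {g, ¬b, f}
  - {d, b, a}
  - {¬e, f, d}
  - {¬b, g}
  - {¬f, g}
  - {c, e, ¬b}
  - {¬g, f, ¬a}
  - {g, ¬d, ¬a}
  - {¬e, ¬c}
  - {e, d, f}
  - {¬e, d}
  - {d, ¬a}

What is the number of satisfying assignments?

Split on d, then e.
  d=1, e=1: 7 of the 32 assignments to (a,b,c,f,g) work.
  d=1, e=0: 11 of the 32 assignments to (a,b,c,f,g) work.
  d=0, e=1: a clause becomes empty — 0.
  d=0, e=0: remaining (a,b,c,f,g) ∈ {(0,1,1,1,1)} — 1.
Total: 7 + 11 + 0 + 1 = 19.

19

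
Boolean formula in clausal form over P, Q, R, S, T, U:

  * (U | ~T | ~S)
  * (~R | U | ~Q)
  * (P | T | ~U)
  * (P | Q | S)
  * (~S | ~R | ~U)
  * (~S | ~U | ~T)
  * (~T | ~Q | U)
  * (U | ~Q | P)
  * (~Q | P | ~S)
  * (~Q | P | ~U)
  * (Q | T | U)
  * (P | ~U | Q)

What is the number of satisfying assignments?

Split on U, then Q.
  U=T, Q=T: 5 of the 16 assignments to (P,R,S,T) work.
  U=T, Q=F: 5 of the 16 assignments to (P,R,S,T) work.
  U=F, Q=T: remaining (P,R,S,T) ∈ {(T,F,F,F); (T,F,T,F)} — 2.
  U=F, Q=F: remaining (P,R,S,T) ∈ {(T,F,F,T); (T,T,F,T)} — 2.
Total: 5 + 5 + 2 + 2 = 14.

14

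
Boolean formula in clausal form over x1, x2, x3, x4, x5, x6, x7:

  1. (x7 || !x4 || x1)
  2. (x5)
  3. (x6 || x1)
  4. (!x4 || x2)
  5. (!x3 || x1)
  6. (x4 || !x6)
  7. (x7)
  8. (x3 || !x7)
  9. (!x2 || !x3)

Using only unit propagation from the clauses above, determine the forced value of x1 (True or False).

True

(x5) is a unit clause: x5 = True.
(x7) stands alone — x7 = True.
(!x7 || x3): since x7 = True, the clause reduces to (x3). x3 = True.
(!x3 || x1): since x3 = True, the clause reduces to (x1). x1 = True.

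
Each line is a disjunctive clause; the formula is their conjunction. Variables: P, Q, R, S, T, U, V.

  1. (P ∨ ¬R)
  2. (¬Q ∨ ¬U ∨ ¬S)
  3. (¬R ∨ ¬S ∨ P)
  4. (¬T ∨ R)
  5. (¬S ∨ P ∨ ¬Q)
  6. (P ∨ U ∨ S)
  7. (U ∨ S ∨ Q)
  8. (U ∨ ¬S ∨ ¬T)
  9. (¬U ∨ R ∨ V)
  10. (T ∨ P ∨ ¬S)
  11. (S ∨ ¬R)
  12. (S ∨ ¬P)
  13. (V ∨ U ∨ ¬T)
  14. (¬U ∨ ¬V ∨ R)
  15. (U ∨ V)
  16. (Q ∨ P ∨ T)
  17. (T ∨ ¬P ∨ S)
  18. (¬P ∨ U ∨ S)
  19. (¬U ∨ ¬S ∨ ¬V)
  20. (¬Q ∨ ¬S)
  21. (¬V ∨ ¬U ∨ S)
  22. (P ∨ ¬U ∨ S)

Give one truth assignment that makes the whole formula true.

P=1, Q=0, R=0, S=1, T=0, U=0, V=1

Branch on P: take P = True.
  then S is forced to True.
  then Q is forced to False.
Try R = False.
  then T is forced to False.
Set U = False and propagate.
  then V is forced to True.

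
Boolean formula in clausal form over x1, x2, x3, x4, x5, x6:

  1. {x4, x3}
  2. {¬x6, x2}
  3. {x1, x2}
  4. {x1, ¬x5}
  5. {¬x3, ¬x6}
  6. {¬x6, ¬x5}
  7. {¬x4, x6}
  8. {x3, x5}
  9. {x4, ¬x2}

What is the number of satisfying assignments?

2

Satisfying assignments:
  x1=T x2=F x3=T x4=F x5=F x6=F
  x1=T x2=F x3=T x4=F x5=T x6=F
Count: 2.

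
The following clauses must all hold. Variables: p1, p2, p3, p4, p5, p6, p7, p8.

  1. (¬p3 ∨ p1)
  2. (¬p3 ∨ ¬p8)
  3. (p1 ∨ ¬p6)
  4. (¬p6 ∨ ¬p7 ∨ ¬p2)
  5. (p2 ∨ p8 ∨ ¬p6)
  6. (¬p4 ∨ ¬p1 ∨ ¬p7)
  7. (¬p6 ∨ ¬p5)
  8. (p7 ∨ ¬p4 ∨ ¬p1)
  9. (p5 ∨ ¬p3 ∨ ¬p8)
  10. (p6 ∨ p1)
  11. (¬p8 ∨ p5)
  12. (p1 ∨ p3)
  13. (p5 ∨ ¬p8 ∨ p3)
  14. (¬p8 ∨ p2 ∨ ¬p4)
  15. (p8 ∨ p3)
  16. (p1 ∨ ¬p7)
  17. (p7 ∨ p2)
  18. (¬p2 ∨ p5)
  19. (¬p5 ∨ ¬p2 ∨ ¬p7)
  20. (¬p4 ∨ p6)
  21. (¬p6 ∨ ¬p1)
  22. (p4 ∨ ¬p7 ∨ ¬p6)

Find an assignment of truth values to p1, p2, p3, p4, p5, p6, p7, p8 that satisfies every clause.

Set p1 = True and propagate.
  then p6 is forced to False.
  then p4 is forced to False.
The remaining clauses are satisfied by p2 = True, p3 = False, p5 = True, p7 = False, p8 = True.
Every clause has at least one true literal under this assignment.

p1=T, p2=T, p3=F, p4=F, p5=T, p6=F, p7=F, p8=T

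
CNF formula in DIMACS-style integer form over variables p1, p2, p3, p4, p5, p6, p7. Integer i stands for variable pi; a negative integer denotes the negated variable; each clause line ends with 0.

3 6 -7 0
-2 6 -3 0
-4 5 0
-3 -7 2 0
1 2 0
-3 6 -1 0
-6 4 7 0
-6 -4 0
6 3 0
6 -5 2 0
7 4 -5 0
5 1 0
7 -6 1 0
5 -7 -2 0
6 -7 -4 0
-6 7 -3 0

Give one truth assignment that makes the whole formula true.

Try p1 = True.
Try p2 = True.
The remaining clauses are satisfied by p3 = False, p4 = False, p5 = True, p6 = True, p7 = True.
Check each clause:
  1. (p3 OR NOT p7 OR p6) — p6 is true.
  2. (NOT p2 OR p6 OR NOT p3) — NOT p3 is true.
  3. (p5 OR NOT p4) — NOT p4 is true.
  4. (NOT p3 OR p2 OR NOT p7) — p2 is true.
  5. (p2 OR p1) — p1 is true.
  6. (NOT p1 OR p6 OR NOT p3) — NOT p3 is true.
  7. (p7 OR p4 OR NOT p6) — p7 is true.
  8. (NOT p6 OR NOT p4) — NOT p4 is true.
  9. (p6 OR p3) — p6 is true.
  10. (p6 OR NOT p5 OR p2) — p2 is true.
  11. (NOT p5 OR p4 OR p7) — p7 is true.
  12. (p5 OR p1) — p1 is true.
  13. (p7 OR NOT p6 OR p1) — p1 is true.
  14. (p5 OR NOT p2 OR NOT p7) — p5 is true.
  15. (p6 OR NOT p7 OR NOT p4) — NOT p4 is true.
  16. (NOT p3 OR p7 OR NOT p6) — NOT p3 is true.

p1=T, p2=T, p3=F, p4=F, p5=T, p6=T, p7=T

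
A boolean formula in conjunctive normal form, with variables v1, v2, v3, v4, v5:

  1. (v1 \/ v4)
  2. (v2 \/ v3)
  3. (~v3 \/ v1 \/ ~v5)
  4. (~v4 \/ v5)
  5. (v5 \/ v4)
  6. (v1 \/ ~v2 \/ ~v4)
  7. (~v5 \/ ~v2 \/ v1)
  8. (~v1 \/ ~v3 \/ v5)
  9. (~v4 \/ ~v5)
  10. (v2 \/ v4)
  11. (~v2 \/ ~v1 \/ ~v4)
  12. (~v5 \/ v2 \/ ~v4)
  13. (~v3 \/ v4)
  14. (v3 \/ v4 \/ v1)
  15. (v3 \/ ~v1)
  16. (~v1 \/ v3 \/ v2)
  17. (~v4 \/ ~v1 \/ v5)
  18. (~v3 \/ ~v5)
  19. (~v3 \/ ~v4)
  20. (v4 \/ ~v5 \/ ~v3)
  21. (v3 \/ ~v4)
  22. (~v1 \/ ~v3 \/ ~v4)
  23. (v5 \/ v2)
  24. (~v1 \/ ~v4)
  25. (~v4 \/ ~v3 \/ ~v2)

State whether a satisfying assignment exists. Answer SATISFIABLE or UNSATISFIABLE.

v4 = True:
  propagation gives v5=True; an empty clause results — contradiction.
v4 = False:
  propagation gives v1=True, v5=True, v2=True, v3=False; an empty clause results — contradiction.
Every branch closes, so no satisfying assignment exists.

UNSATISFIABLE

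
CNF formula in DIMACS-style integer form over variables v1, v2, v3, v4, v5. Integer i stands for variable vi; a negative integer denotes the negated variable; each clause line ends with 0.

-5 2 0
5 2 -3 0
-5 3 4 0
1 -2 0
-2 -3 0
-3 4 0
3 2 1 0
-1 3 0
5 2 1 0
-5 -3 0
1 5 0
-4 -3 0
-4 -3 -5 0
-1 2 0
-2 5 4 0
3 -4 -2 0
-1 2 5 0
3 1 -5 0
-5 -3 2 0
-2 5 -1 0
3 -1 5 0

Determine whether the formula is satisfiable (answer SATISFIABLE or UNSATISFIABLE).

UNSATISFIABLE

v3 = True:
  propagation gives v2=False, v5=False; an empty clause results — contradiction.
v3 = False:
  propagation gives v1=False, v2=False; an empty clause results — contradiction.
Every branch closes, so no satisfying assignment exists.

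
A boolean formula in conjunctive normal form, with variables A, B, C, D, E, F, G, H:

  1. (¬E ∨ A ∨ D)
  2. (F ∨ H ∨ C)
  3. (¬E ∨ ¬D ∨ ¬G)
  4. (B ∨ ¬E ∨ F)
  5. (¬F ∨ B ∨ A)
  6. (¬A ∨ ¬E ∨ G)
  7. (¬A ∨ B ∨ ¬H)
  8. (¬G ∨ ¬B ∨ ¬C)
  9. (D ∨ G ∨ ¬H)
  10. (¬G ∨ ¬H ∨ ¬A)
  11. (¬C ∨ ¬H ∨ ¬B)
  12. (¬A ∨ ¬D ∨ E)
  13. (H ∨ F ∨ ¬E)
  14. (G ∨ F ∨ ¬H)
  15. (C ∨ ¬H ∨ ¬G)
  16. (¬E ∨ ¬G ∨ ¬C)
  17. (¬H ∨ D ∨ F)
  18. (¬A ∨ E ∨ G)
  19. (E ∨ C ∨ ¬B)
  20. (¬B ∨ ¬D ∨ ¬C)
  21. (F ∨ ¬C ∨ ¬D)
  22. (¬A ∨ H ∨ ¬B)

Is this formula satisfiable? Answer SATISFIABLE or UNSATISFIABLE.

Set A = False and propagate.
Try B = True.
For the remaining variables, C = True, D = False, E = False, F = False, G = False, H = False works.
So A=False, B=True, C=True, D=False, E=False, F=False, G=False, H=False is a satisfying assignment.

SATISFIABLE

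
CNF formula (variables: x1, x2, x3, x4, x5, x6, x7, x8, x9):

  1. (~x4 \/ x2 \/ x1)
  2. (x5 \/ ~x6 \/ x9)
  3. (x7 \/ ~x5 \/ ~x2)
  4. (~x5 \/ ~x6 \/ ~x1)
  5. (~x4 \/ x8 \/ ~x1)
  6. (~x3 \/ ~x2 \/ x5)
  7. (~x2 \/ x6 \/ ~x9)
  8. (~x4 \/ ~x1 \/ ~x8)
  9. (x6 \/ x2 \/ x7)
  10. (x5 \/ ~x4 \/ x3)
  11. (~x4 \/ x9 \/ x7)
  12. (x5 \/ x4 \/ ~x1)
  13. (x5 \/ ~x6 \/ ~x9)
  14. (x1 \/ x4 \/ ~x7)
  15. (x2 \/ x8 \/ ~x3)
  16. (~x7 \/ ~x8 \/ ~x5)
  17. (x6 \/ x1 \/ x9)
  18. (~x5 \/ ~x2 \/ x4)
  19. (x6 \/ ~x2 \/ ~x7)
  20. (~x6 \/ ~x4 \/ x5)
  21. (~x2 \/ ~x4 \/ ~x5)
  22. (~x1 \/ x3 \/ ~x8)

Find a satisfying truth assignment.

x1=T  x2=F  x3=F  x4=F  x5=T  x6=F  x7=T  x8=F  x9=T

Check each clause:
  1. (x2 \/ x1 \/ ~x4) — x1 is true.
  2. (x9 \/ ~x6 \/ x5) — x9 is true.
  3. (~x5 \/ x7 \/ ~x2) — ~x2 is true.
  4. (~x6 \/ ~x5 \/ ~x1) — ~x6 is true.
  5. (~x1 \/ x8 \/ ~x4) — ~x4 is true.
  6. (~x3 \/ x5 \/ ~x2) — x5 is true.
  7. (~x9 \/ x6 \/ ~x2) — ~x2 is true.
  8. (~x4 \/ ~x1 \/ ~x8) — ~x8 is true.
  9. (x7 \/ x6 \/ x2) — x7 is true.
  10. (x5 \/ ~x4 \/ x3) — ~x4 is true.
  11. (x7 \/ ~x4 \/ x9) — x9 is true.
  12. (~x1 \/ x4 \/ x5) — x5 is true.
  13. (x5 \/ ~x6 \/ ~x9) — ~x6 is true.
  14. (x1 \/ ~x7 \/ x4) — x1 is true.
  15. (x8 \/ x2 \/ ~x3) — ~x3 is true.
  16. (~x5 \/ ~x7 \/ ~x8) — ~x8 is true.
  17. (x6 \/ x9 \/ x1) — x1 is true.
  18. (x4 \/ ~x2 \/ ~x5) — ~x2 is true.
  19. (~x7 \/ ~x2 \/ x6) — ~x2 is true.
  20. (~x6 \/ ~x4 \/ x5) — ~x6 is true.
  21. (~x2 \/ ~x4 \/ ~x5) — ~x4 is true.
  22. (~x8 \/ x3 \/ ~x1) — ~x8 is true.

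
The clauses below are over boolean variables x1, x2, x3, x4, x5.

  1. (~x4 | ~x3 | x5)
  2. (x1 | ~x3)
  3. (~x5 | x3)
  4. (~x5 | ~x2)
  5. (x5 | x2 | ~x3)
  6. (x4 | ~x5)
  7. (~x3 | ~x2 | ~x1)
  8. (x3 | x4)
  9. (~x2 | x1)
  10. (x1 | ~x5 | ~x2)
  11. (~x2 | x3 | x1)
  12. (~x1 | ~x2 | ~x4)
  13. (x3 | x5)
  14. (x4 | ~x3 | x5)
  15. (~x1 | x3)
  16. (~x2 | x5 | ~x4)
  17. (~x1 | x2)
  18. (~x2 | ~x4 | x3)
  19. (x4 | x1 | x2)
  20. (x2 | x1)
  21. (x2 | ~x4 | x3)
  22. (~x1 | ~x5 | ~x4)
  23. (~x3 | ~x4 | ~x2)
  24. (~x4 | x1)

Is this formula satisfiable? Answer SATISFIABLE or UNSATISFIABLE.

x2 = True:
  propagation gives x5=False, x1=True, x3=False; an empty clause results — contradiction.
x2 = False:
  propagation gives x1=False; an empty clause results — contradiction.
Every branch closes, so no satisfying assignment exists.

UNSATISFIABLE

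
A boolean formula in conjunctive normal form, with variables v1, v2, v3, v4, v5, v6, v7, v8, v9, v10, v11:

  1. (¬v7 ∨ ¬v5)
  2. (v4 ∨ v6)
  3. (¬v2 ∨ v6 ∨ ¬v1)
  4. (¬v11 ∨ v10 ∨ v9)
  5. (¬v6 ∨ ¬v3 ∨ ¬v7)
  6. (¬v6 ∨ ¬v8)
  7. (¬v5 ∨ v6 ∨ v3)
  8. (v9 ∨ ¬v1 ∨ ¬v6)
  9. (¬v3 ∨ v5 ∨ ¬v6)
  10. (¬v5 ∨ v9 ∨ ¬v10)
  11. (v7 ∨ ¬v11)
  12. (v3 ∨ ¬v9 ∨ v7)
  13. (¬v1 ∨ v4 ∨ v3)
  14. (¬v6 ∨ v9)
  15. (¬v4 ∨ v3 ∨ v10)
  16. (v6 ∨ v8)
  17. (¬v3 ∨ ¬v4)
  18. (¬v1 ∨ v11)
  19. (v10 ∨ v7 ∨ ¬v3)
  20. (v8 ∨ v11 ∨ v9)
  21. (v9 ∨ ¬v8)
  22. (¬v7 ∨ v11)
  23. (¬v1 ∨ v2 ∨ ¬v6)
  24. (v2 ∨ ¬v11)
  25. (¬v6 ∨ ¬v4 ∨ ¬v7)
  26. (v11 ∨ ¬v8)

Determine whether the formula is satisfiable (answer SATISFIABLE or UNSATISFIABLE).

SATISFIABLE

Pure literal: v1 appears only negated; assign v1 = False.
Branch on v2: take v2 = True.
Set v3 = False and propagate.
Set v4 = False and propagate.
  then v6 is forced to True.
  then v8 is forced to False.
  then v9 is forced to True.
  then v7 is forced to True.
  then v5 is forced to False.
  then v11 is forced to True.
v10 is now unconstrained; take v10 = False.
So v1=F  v2=T  v3=F  v4=F  v5=F  v6=T  v7=T  v8=F  v9=T  v10=F  v11=T is a satisfying assignment.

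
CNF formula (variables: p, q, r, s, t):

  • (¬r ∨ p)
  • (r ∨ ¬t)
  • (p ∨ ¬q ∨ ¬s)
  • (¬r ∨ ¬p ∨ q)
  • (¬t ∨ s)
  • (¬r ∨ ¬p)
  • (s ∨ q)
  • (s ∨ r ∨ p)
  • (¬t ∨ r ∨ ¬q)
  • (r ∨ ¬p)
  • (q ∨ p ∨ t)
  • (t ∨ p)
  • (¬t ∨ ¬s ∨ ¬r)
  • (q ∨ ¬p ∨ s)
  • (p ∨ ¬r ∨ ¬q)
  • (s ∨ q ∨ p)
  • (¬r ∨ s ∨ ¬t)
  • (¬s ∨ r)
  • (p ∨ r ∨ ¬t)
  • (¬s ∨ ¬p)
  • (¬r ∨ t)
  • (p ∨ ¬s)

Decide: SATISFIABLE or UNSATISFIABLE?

UNSATISFIABLE

p = True:
  propagation gives r=False; an empty clause results — contradiction.
p = False:
  propagation gives r=False, t=False; an empty clause results — contradiction.
Every branch closes, so no satisfying assignment exists.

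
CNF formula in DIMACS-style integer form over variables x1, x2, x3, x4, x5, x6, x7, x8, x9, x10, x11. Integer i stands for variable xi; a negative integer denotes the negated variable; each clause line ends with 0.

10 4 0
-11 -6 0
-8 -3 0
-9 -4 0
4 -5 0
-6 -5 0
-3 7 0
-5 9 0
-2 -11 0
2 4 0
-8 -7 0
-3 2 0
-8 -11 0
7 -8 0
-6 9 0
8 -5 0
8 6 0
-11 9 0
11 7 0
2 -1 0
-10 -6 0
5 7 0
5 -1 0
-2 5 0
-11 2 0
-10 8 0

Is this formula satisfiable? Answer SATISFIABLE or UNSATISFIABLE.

x5 = True:
  propagation gives x4=True, x9=False; an empty clause results — contradiction.
x5 = False:
  propagation gives x7=True, x8=False, x6=True, x11=False; an empty clause results — contradiction.
Every branch closes, so no satisfying assignment exists.

UNSATISFIABLE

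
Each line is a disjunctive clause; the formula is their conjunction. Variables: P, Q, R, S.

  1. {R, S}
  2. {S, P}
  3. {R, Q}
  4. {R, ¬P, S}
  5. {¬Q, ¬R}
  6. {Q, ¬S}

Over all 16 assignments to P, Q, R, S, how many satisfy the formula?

3

The models are:
  P=0 Q=1 R=0 S=1
  P=1 Q=0 R=1 S=0
  P=1 Q=1 R=0 S=1
That's 3 in total.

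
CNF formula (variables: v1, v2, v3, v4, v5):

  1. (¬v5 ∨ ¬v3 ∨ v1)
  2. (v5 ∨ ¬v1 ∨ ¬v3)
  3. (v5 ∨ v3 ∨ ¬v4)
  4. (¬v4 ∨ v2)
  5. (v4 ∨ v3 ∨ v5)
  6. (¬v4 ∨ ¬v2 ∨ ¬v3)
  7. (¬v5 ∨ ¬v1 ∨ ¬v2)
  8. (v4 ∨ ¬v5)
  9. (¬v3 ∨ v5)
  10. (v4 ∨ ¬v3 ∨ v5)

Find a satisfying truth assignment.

v1=F, v2=T, v3=F, v4=T, v5=T

Try v1 = False.
Try v2 = True.
The remaining clauses are satisfied by v3 = False, v4 = True, v5 = True.
Check each clause:
  1. (¬v5 ∨ ¬v3 ∨ v1) — ¬v3 is true.
  2. (v5 ∨ ¬v3 ∨ ¬v1) — ¬v3 is true.
  3. (¬v4 ∨ v5 ∨ v3) — v5 is true.
  4. (v2 ∨ ¬v4) — v2 is true.
  5. (v4 ∨ v5 ∨ v3) — v4 is true.
  6. (¬v2 ∨ ¬v3 ∨ ¬v4) — ¬v3 is true.
  7. (¬v5 ∨ ¬v1 ∨ ¬v2) — ¬v1 is true.
  8. (¬v5 ∨ v4) — v4 is true.
  9. (¬v3 ∨ v5) — v5 is true.
  10. (¬v3 ∨ v5 ∨ v4) — v5 is true.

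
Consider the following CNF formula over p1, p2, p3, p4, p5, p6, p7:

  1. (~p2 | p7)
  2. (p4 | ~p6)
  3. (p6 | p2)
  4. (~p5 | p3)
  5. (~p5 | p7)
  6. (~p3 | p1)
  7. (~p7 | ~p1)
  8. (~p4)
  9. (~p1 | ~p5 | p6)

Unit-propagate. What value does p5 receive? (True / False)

(~p4) is a unit clause: p4 = False.
From (~p6 | p4) and p4 = False: p6 = False.
In (p6 | p2), p6 is now false; p2 must hold, so p2 = True.
(p7 | ~p2): since p2 = True, the clause reduces to (p7). p7 = True.
In (~p7 | ~p1), ~p7 is now false; ~p1 must hold, so p1 = False.
(p1 | ~p3): since p1 = False, the clause reduces to (~p3). p3 = False.
(p3 | ~p5): since p3 = False, the clause reduces to (~p5). p5 = False.

False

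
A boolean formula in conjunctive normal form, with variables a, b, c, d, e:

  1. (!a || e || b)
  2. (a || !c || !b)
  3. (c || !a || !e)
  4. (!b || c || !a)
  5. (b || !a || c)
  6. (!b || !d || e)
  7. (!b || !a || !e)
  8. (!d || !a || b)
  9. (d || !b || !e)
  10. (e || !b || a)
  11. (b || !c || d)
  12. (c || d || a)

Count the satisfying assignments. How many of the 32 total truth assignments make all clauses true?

6

Satisfying assignments:
  a=0 b=0 c=0 d=1 e=0
  a=0 b=0 c=0 d=1 e=1
  a=0 b=0 c=1 d=1 e=0
  a=0 b=0 c=1 d=1 e=1
  a=0 b=1 c=0 d=1 e=1
  a=1 b=1 c=1 d=0 e=0
Count: 6.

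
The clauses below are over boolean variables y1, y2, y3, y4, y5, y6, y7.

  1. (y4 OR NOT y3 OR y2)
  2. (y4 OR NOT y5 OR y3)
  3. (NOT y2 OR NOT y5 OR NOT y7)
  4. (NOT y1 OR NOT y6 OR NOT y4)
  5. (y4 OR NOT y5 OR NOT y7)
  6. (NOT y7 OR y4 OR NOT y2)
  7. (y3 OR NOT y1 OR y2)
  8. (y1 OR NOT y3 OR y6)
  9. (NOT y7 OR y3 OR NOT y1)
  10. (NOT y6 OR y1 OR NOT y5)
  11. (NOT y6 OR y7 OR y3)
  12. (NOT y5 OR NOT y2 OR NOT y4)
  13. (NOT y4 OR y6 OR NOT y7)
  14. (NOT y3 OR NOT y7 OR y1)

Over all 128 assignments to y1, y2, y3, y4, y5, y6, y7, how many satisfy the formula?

Case analysis on y3 and y4:
  y3=T, y4=T: 5 of the 32 assignments to (y1,y2,y5,y6,y7) work.
  y3=T, y4=F: 5 of the 32 assignments to (y1,y2,y5,y6,y7) work.
  y3=F, y4=T: 6 of the 32 assignments to (y1,y2,y5,y6,y7) work.
  y3=F, y4=F: 5 of the 32 assignments to (y1,y2,y5,y6,y7) work.
Total: 5 + 5 + 6 + 5 = 21.

21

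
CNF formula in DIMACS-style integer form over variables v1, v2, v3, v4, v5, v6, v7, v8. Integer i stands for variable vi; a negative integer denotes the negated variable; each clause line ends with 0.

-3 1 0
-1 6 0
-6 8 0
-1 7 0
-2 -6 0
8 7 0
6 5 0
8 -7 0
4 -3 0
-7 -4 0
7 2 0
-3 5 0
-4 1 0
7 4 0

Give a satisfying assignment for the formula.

v1 = False, v2 = False, v3 = False, v4 = False, v5 = True, v6 = True, v7 = True, v8 = True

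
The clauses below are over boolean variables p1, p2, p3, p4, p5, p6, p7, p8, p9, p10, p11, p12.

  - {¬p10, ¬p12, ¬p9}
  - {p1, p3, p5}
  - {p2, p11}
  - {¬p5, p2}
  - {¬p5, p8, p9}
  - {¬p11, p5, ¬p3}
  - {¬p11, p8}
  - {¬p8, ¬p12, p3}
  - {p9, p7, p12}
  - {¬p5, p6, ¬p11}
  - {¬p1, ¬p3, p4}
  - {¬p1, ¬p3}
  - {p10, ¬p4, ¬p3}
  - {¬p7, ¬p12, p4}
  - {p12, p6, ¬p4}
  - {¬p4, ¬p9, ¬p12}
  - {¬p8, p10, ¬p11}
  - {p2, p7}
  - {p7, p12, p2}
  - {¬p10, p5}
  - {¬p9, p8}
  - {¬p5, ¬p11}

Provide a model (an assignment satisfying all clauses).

p1=F, p2=T, p3=F, p4=T, p5=T, p6=T, p7=T, p8=T, p9=T, p10=F, p11=F, p12=F

Check each clause:
  1. {¬p12, ¬p10, ¬p9} — ¬p12 is true.
  2. {p1, p3, p5} — p5 is true.
  3. {p2, p11} — p2 is true.
  4. {¬p5, p2} — p2 is true.
  5. {¬p5, p9, p8} — p8 is true.
  6. {¬p11, ¬p3, p5} — ¬p11 is true.
  7. {¬p11, p8} — p8 is true.
  8. {p3, ¬p8, ¬p12} — ¬p12 is true.
  9. {p12, p9, p7} — p9 is true.
  10. {p6, ¬p11, ¬p5} — ¬p11 is true.
  11. {¬p1, ¬p3, p4} — p4 is true.
  12. {¬p1, ¬p3} — ¬p3 is true.
  13. {p10, ¬p4, ¬p3} — ¬p3 is true.
  14. {¬p7, p4, ¬p12} — ¬p12 is true.
  15. {¬p4, p6, p12} — p6 is true.
  16. {¬p9, ¬p12, ¬p4} — ¬p12 is true.
  17. {p10, ¬p8, ¬p11} — ¬p11 is true.
  18. {p2, p7} — p2 is true.
  19. {p2, p7, p12} — p2 is true.
  20. {¬p10, p5} — p5 is true.
  21. {p8, ¬p9} — p8 is true.
  22. {¬p11, ¬p5} — ¬p11 is true.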